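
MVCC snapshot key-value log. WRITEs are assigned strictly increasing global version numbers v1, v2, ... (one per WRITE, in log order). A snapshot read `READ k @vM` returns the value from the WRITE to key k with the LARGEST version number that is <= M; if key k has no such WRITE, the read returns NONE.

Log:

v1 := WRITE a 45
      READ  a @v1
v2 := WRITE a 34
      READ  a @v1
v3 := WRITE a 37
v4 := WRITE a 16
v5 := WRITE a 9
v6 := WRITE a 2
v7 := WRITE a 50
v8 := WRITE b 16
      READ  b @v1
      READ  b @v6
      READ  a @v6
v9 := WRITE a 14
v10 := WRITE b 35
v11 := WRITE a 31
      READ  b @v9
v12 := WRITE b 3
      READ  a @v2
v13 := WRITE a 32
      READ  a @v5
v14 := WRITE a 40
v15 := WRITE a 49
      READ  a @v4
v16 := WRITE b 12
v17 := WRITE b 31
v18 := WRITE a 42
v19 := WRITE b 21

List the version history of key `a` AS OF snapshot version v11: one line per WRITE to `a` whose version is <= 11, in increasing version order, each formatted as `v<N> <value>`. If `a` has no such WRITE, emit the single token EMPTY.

Scan writes for key=a with version <= 11:
  v1 WRITE a 45 -> keep
  v2 WRITE a 34 -> keep
  v3 WRITE a 37 -> keep
  v4 WRITE a 16 -> keep
  v5 WRITE a 9 -> keep
  v6 WRITE a 2 -> keep
  v7 WRITE a 50 -> keep
  v8 WRITE b 16 -> skip
  v9 WRITE a 14 -> keep
  v10 WRITE b 35 -> skip
  v11 WRITE a 31 -> keep
  v12 WRITE b 3 -> skip
  v13 WRITE a 32 -> drop (> snap)
  v14 WRITE a 40 -> drop (> snap)
  v15 WRITE a 49 -> drop (> snap)
  v16 WRITE b 12 -> skip
  v17 WRITE b 31 -> skip
  v18 WRITE a 42 -> drop (> snap)
  v19 WRITE b 21 -> skip
Collected: [(1, 45), (2, 34), (3, 37), (4, 16), (5, 9), (6, 2), (7, 50), (9, 14), (11, 31)]

Answer: v1 45
v2 34
v3 37
v4 16
v5 9
v6 2
v7 50
v9 14
v11 31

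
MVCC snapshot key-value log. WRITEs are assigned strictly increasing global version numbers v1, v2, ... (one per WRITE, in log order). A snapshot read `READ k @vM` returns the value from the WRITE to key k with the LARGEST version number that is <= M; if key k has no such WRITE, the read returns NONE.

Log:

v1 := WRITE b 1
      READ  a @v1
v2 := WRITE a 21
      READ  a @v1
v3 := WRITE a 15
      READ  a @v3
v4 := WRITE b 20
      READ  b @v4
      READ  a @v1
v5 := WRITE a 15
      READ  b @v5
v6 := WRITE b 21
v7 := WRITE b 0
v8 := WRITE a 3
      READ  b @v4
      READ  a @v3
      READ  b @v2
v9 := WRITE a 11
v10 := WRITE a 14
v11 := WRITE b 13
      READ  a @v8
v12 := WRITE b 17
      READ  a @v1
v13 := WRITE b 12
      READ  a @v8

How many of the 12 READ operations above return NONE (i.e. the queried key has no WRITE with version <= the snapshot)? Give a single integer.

Answer: 4

Derivation:
v1: WRITE b=1  (b history now [(1, 1)])
READ a @v1: history=[] -> no version <= 1 -> NONE
v2: WRITE a=21  (a history now [(2, 21)])
READ a @v1: history=[(2, 21)] -> no version <= 1 -> NONE
v3: WRITE a=15  (a history now [(2, 21), (3, 15)])
READ a @v3: history=[(2, 21), (3, 15)] -> pick v3 -> 15
v4: WRITE b=20  (b history now [(1, 1), (4, 20)])
READ b @v4: history=[(1, 1), (4, 20)] -> pick v4 -> 20
READ a @v1: history=[(2, 21), (3, 15)] -> no version <= 1 -> NONE
v5: WRITE a=15  (a history now [(2, 21), (3, 15), (5, 15)])
READ b @v5: history=[(1, 1), (4, 20)] -> pick v4 -> 20
v6: WRITE b=21  (b history now [(1, 1), (4, 20), (6, 21)])
v7: WRITE b=0  (b history now [(1, 1), (4, 20), (6, 21), (7, 0)])
v8: WRITE a=3  (a history now [(2, 21), (3, 15), (5, 15), (8, 3)])
READ b @v4: history=[(1, 1), (4, 20), (6, 21), (7, 0)] -> pick v4 -> 20
READ a @v3: history=[(2, 21), (3, 15), (5, 15), (8, 3)] -> pick v3 -> 15
READ b @v2: history=[(1, 1), (4, 20), (6, 21), (7, 0)] -> pick v1 -> 1
v9: WRITE a=11  (a history now [(2, 21), (3, 15), (5, 15), (8, 3), (9, 11)])
v10: WRITE a=14  (a history now [(2, 21), (3, 15), (5, 15), (8, 3), (9, 11), (10, 14)])
v11: WRITE b=13  (b history now [(1, 1), (4, 20), (6, 21), (7, 0), (11, 13)])
READ a @v8: history=[(2, 21), (3, 15), (5, 15), (8, 3), (9, 11), (10, 14)] -> pick v8 -> 3
v12: WRITE b=17  (b history now [(1, 1), (4, 20), (6, 21), (7, 0), (11, 13), (12, 17)])
READ a @v1: history=[(2, 21), (3, 15), (5, 15), (8, 3), (9, 11), (10, 14)] -> no version <= 1 -> NONE
v13: WRITE b=12  (b history now [(1, 1), (4, 20), (6, 21), (7, 0), (11, 13), (12, 17), (13, 12)])
READ a @v8: history=[(2, 21), (3, 15), (5, 15), (8, 3), (9, 11), (10, 14)] -> pick v8 -> 3
Read results in order: ['NONE', 'NONE', '15', '20', 'NONE', '20', '20', '15', '1', '3', 'NONE', '3']
NONE count = 4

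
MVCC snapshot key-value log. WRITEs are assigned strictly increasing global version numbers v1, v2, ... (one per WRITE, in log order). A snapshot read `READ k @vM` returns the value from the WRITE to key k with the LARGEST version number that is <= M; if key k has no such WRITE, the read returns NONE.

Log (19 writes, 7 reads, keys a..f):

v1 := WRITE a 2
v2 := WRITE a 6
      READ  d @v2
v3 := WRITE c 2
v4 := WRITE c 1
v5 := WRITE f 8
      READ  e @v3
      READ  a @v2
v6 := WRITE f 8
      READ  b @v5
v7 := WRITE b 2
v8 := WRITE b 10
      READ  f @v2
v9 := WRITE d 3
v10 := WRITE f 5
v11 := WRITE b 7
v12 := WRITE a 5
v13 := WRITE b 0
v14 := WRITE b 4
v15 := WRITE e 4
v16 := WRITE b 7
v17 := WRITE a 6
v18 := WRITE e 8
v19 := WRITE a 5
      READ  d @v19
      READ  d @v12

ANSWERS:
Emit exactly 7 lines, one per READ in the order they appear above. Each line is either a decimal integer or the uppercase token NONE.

Answer: NONE
NONE
6
NONE
NONE
3
3

Derivation:
v1: WRITE a=2  (a history now [(1, 2)])
v2: WRITE a=6  (a history now [(1, 2), (2, 6)])
READ d @v2: history=[] -> no version <= 2 -> NONE
v3: WRITE c=2  (c history now [(3, 2)])
v4: WRITE c=1  (c history now [(3, 2), (4, 1)])
v5: WRITE f=8  (f history now [(5, 8)])
READ e @v3: history=[] -> no version <= 3 -> NONE
READ a @v2: history=[(1, 2), (2, 6)] -> pick v2 -> 6
v6: WRITE f=8  (f history now [(5, 8), (6, 8)])
READ b @v5: history=[] -> no version <= 5 -> NONE
v7: WRITE b=2  (b history now [(7, 2)])
v8: WRITE b=10  (b history now [(7, 2), (8, 10)])
READ f @v2: history=[(5, 8), (6, 8)] -> no version <= 2 -> NONE
v9: WRITE d=3  (d history now [(9, 3)])
v10: WRITE f=5  (f history now [(5, 8), (6, 8), (10, 5)])
v11: WRITE b=7  (b history now [(7, 2), (8, 10), (11, 7)])
v12: WRITE a=5  (a history now [(1, 2), (2, 6), (12, 5)])
v13: WRITE b=0  (b history now [(7, 2), (8, 10), (11, 7), (13, 0)])
v14: WRITE b=4  (b history now [(7, 2), (8, 10), (11, 7), (13, 0), (14, 4)])
v15: WRITE e=4  (e history now [(15, 4)])
v16: WRITE b=7  (b history now [(7, 2), (8, 10), (11, 7), (13, 0), (14, 4), (16, 7)])
v17: WRITE a=6  (a history now [(1, 2), (2, 6), (12, 5), (17, 6)])
v18: WRITE e=8  (e history now [(15, 4), (18, 8)])
v19: WRITE a=5  (a history now [(1, 2), (2, 6), (12, 5), (17, 6), (19, 5)])
READ d @v19: history=[(9, 3)] -> pick v9 -> 3
READ d @v12: history=[(9, 3)] -> pick v9 -> 3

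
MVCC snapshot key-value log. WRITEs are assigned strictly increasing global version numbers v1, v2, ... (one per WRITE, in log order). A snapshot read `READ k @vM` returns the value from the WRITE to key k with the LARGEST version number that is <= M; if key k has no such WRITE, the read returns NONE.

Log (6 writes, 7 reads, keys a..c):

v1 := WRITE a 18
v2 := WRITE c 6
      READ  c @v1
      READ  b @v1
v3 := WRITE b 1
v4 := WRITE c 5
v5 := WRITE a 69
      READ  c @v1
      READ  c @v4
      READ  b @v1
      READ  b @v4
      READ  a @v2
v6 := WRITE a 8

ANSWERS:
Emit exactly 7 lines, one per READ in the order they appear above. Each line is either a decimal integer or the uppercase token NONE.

Answer: NONE
NONE
NONE
5
NONE
1
18

Derivation:
v1: WRITE a=18  (a history now [(1, 18)])
v2: WRITE c=6  (c history now [(2, 6)])
READ c @v1: history=[(2, 6)] -> no version <= 1 -> NONE
READ b @v1: history=[] -> no version <= 1 -> NONE
v3: WRITE b=1  (b history now [(3, 1)])
v4: WRITE c=5  (c history now [(2, 6), (4, 5)])
v5: WRITE a=69  (a history now [(1, 18), (5, 69)])
READ c @v1: history=[(2, 6), (4, 5)] -> no version <= 1 -> NONE
READ c @v4: history=[(2, 6), (4, 5)] -> pick v4 -> 5
READ b @v1: history=[(3, 1)] -> no version <= 1 -> NONE
READ b @v4: history=[(3, 1)] -> pick v3 -> 1
READ a @v2: history=[(1, 18), (5, 69)] -> pick v1 -> 18
v6: WRITE a=8  (a history now [(1, 18), (5, 69), (6, 8)])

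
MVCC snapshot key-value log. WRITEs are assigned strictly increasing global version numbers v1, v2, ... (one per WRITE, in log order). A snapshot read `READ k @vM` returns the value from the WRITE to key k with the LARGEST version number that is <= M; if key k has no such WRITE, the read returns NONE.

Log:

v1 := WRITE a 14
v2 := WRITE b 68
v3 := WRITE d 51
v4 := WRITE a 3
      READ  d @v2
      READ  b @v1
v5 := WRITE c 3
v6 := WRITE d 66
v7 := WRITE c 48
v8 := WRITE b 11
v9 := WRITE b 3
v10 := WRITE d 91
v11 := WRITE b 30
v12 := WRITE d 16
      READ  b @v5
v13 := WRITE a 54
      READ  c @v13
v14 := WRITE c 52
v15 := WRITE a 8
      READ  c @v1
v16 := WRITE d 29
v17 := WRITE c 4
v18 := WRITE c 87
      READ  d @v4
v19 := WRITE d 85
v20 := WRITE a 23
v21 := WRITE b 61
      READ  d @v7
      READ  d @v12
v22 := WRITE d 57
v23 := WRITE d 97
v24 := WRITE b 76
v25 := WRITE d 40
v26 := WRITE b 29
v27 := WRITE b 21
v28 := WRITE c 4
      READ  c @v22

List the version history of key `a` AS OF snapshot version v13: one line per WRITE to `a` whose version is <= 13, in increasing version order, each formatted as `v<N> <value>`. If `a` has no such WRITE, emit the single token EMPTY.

Answer: v1 14
v4 3
v13 54

Derivation:
Scan writes for key=a with version <= 13:
  v1 WRITE a 14 -> keep
  v2 WRITE b 68 -> skip
  v3 WRITE d 51 -> skip
  v4 WRITE a 3 -> keep
  v5 WRITE c 3 -> skip
  v6 WRITE d 66 -> skip
  v7 WRITE c 48 -> skip
  v8 WRITE b 11 -> skip
  v9 WRITE b 3 -> skip
  v10 WRITE d 91 -> skip
  v11 WRITE b 30 -> skip
  v12 WRITE d 16 -> skip
  v13 WRITE a 54 -> keep
  v14 WRITE c 52 -> skip
  v15 WRITE a 8 -> drop (> snap)
  v16 WRITE d 29 -> skip
  v17 WRITE c 4 -> skip
  v18 WRITE c 87 -> skip
  v19 WRITE d 85 -> skip
  v20 WRITE a 23 -> drop (> snap)
  v21 WRITE b 61 -> skip
  v22 WRITE d 57 -> skip
  v23 WRITE d 97 -> skip
  v24 WRITE b 76 -> skip
  v25 WRITE d 40 -> skip
  v26 WRITE b 29 -> skip
  v27 WRITE b 21 -> skip
  v28 WRITE c 4 -> skip
Collected: [(1, 14), (4, 3), (13, 54)]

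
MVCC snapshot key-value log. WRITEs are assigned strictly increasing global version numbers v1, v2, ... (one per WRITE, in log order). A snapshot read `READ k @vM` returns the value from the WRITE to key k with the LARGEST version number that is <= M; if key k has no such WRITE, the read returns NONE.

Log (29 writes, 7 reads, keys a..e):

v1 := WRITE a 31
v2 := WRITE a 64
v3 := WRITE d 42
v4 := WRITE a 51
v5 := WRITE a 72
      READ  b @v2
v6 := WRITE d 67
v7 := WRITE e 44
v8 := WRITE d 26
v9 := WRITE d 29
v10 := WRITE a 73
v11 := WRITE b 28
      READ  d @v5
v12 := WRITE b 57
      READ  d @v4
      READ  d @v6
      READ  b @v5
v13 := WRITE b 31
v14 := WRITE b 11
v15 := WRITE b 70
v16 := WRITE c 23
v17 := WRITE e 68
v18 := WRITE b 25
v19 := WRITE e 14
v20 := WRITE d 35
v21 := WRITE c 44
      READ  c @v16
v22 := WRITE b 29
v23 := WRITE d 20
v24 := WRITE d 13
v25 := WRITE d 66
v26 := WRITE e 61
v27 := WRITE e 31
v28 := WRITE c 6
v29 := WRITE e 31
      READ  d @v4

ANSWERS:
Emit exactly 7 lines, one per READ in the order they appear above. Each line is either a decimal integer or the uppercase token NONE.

Answer: NONE
42
42
67
NONE
23
42

Derivation:
v1: WRITE a=31  (a history now [(1, 31)])
v2: WRITE a=64  (a history now [(1, 31), (2, 64)])
v3: WRITE d=42  (d history now [(3, 42)])
v4: WRITE a=51  (a history now [(1, 31), (2, 64), (4, 51)])
v5: WRITE a=72  (a history now [(1, 31), (2, 64), (4, 51), (5, 72)])
READ b @v2: history=[] -> no version <= 2 -> NONE
v6: WRITE d=67  (d history now [(3, 42), (6, 67)])
v7: WRITE e=44  (e history now [(7, 44)])
v8: WRITE d=26  (d history now [(3, 42), (6, 67), (8, 26)])
v9: WRITE d=29  (d history now [(3, 42), (6, 67), (8, 26), (9, 29)])
v10: WRITE a=73  (a history now [(1, 31), (2, 64), (4, 51), (5, 72), (10, 73)])
v11: WRITE b=28  (b history now [(11, 28)])
READ d @v5: history=[(3, 42), (6, 67), (8, 26), (9, 29)] -> pick v3 -> 42
v12: WRITE b=57  (b history now [(11, 28), (12, 57)])
READ d @v4: history=[(3, 42), (6, 67), (8, 26), (9, 29)] -> pick v3 -> 42
READ d @v6: history=[(3, 42), (6, 67), (8, 26), (9, 29)] -> pick v6 -> 67
READ b @v5: history=[(11, 28), (12, 57)] -> no version <= 5 -> NONE
v13: WRITE b=31  (b history now [(11, 28), (12, 57), (13, 31)])
v14: WRITE b=11  (b history now [(11, 28), (12, 57), (13, 31), (14, 11)])
v15: WRITE b=70  (b history now [(11, 28), (12, 57), (13, 31), (14, 11), (15, 70)])
v16: WRITE c=23  (c history now [(16, 23)])
v17: WRITE e=68  (e history now [(7, 44), (17, 68)])
v18: WRITE b=25  (b history now [(11, 28), (12, 57), (13, 31), (14, 11), (15, 70), (18, 25)])
v19: WRITE e=14  (e history now [(7, 44), (17, 68), (19, 14)])
v20: WRITE d=35  (d history now [(3, 42), (6, 67), (8, 26), (9, 29), (20, 35)])
v21: WRITE c=44  (c history now [(16, 23), (21, 44)])
READ c @v16: history=[(16, 23), (21, 44)] -> pick v16 -> 23
v22: WRITE b=29  (b history now [(11, 28), (12, 57), (13, 31), (14, 11), (15, 70), (18, 25), (22, 29)])
v23: WRITE d=20  (d history now [(3, 42), (6, 67), (8, 26), (9, 29), (20, 35), (23, 20)])
v24: WRITE d=13  (d history now [(3, 42), (6, 67), (8, 26), (9, 29), (20, 35), (23, 20), (24, 13)])
v25: WRITE d=66  (d history now [(3, 42), (6, 67), (8, 26), (9, 29), (20, 35), (23, 20), (24, 13), (25, 66)])
v26: WRITE e=61  (e history now [(7, 44), (17, 68), (19, 14), (26, 61)])
v27: WRITE e=31  (e history now [(7, 44), (17, 68), (19, 14), (26, 61), (27, 31)])
v28: WRITE c=6  (c history now [(16, 23), (21, 44), (28, 6)])
v29: WRITE e=31  (e history now [(7, 44), (17, 68), (19, 14), (26, 61), (27, 31), (29, 31)])
READ d @v4: history=[(3, 42), (6, 67), (8, 26), (9, 29), (20, 35), (23, 20), (24, 13), (25, 66)] -> pick v3 -> 42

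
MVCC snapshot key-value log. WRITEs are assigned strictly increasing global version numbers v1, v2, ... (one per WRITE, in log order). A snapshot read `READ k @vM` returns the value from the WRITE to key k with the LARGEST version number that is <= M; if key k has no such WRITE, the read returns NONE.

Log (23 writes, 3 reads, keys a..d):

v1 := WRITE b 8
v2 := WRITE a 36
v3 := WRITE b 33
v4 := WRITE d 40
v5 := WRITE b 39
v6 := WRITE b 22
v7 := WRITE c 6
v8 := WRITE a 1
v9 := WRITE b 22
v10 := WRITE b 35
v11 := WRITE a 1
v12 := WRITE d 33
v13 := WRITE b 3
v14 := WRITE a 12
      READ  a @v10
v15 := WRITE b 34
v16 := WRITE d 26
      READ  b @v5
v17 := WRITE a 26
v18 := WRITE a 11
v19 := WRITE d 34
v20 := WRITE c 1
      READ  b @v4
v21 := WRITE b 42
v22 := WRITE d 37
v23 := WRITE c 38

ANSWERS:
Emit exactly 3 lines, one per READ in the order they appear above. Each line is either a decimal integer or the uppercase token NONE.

Answer: 1
39
33

Derivation:
v1: WRITE b=8  (b history now [(1, 8)])
v2: WRITE a=36  (a history now [(2, 36)])
v3: WRITE b=33  (b history now [(1, 8), (3, 33)])
v4: WRITE d=40  (d history now [(4, 40)])
v5: WRITE b=39  (b history now [(1, 8), (3, 33), (5, 39)])
v6: WRITE b=22  (b history now [(1, 8), (3, 33), (5, 39), (6, 22)])
v7: WRITE c=6  (c history now [(7, 6)])
v8: WRITE a=1  (a history now [(2, 36), (8, 1)])
v9: WRITE b=22  (b history now [(1, 8), (3, 33), (5, 39), (6, 22), (9, 22)])
v10: WRITE b=35  (b history now [(1, 8), (3, 33), (5, 39), (6, 22), (9, 22), (10, 35)])
v11: WRITE a=1  (a history now [(2, 36), (8, 1), (11, 1)])
v12: WRITE d=33  (d history now [(4, 40), (12, 33)])
v13: WRITE b=3  (b history now [(1, 8), (3, 33), (5, 39), (6, 22), (9, 22), (10, 35), (13, 3)])
v14: WRITE a=12  (a history now [(2, 36), (8, 1), (11, 1), (14, 12)])
READ a @v10: history=[(2, 36), (8, 1), (11, 1), (14, 12)] -> pick v8 -> 1
v15: WRITE b=34  (b history now [(1, 8), (3, 33), (5, 39), (6, 22), (9, 22), (10, 35), (13, 3), (15, 34)])
v16: WRITE d=26  (d history now [(4, 40), (12, 33), (16, 26)])
READ b @v5: history=[(1, 8), (3, 33), (5, 39), (6, 22), (9, 22), (10, 35), (13, 3), (15, 34)] -> pick v5 -> 39
v17: WRITE a=26  (a history now [(2, 36), (8, 1), (11, 1), (14, 12), (17, 26)])
v18: WRITE a=11  (a history now [(2, 36), (8, 1), (11, 1), (14, 12), (17, 26), (18, 11)])
v19: WRITE d=34  (d history now [(4, 40), (12, 33), (16, 26), (19, 34)])
v20: WRITE c=1  (c history now [(7, 6), (20, 1)])
READ b @v4: history=[(1, 8), (3, 33), (5, 39), (6, 22), (9, 22), (10, 35), (13, 3), (15, 34)] -> pick v3 -> 33
v21: WRITE b=42  (b history now [(1, 8), (3, 33), (5, 39), (6, 22), (9, 22), (10, 35), (13, 3), (15, 34), (21, 42)])
v22: WRITE d=37  (d history now [(4, 40), (12, 33), (16, 26), (19, 34), (22, 37)])
v23: WRITE c=38  (c history now [(7, 6), (20, 1), (23, 38)])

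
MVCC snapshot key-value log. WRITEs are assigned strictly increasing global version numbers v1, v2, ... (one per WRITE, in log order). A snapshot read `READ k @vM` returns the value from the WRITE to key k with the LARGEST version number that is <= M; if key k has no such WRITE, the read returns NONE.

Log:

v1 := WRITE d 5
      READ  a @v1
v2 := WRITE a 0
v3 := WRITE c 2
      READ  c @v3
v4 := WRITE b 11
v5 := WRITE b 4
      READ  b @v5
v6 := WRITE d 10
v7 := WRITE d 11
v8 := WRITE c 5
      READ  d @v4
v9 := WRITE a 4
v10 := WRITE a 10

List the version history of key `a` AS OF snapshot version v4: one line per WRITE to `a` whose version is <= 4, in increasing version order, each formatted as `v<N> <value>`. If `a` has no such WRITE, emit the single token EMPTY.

Scan writes for key=a with version <= 4:
  v1 WRITE d 5 -> skip
  v2 WRITE a 0 -> keep
  v3 WRITE c 2 -> skip
  v4 WRITE b 11 -> skip
  v5 WRITE b 4 -> skip
  v6 WRITE d 10 -> skip
  v7 WRITE d 11 -> skip
  v8 WRITE c 5 -> skip
  v9 WRITE a 4 -> drop (> snap)
  v10 WRITE a 10 -> drop (> snap)
Collected: [(2, 0)]

Answer: v2 0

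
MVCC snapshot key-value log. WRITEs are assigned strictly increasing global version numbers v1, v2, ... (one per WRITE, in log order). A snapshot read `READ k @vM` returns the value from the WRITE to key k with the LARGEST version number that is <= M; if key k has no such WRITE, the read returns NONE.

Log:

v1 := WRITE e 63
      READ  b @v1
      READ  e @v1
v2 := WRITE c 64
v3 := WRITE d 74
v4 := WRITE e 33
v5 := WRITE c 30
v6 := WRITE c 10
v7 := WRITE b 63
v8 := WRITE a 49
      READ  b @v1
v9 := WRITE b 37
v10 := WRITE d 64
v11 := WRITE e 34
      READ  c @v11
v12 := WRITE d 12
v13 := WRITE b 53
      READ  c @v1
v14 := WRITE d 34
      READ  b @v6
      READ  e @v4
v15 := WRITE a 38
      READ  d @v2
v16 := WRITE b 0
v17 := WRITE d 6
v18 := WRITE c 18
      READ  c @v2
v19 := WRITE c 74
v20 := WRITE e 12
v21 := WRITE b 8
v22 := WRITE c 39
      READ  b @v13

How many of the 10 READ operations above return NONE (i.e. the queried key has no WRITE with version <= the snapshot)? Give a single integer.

v1: WRITE e=63  (e history now [(1, 63)])
READ b @v1: history=[] -> no version <= 1 -> NONE
READ e @v1: history=[(1, 63)] -> pick v1 -> 63
v2: WRITE c=64  (c history now [(2, 64)])
v3: WRITE d=74  (d history now [(3, 74)])
v4: WRITE e=33  (e history now [(1, 63), (4, 33)])
v5: WRITE c=30  (c history now [(2, 64), (5, 30)])
v6: WRITE c=10  (c history now [(2, 64), (5, 30), (6, 10)])
v7: WRITE b=63  (b history now [(7, 63)])
v8: WRITE a=49  (a history now [(8, 49)])
READ b @v1: history=[(7, 63)] -> no version <= 1 -> NONE
v9: WRITE b=37  (b history now [(7, 63), (9, 37)])
v10: WRITE d=64  (d history now [(3, 74), (10, 64)])
v11: WRITE e=34  (e history now [(1, 63), (4, 33), (11, 34)])
READ c @v11: history=[(2, 64), (5, 30), (6, 10)] -> pick v6 -> 10
v12: WRITE d=12  (d history now [(3, 74), (10, 64), (12, 12)])
v13: WRITE b=53  (b history now [(7, 63), (9, 37), (13, 53)])
READ c @v1: history=[(2, 64), (5, 30), (6, 10)] -> no version <= 1 -> NONE
v14: WRITE d=34  (d history now [(3, 74), (10, 64), (12, 12), (14, 34)])
READ b @v6: history=[(7, 63), (9, 37), (13, 53)] -> no version <= 6 -> NONE
READ e @v4: history=[(1, 63), (4, 33), (11, 34)] -> pick v4 -> 33
v15: WRITE a=38  (a history now [(8, 49), (15, 38)])
READ d @v2: history=[(3, 74), (10, 64), (12, 12), (14, 34)] -> no version <= 2 -> NONE
v16: WRITE b=0  (b history now [(7, 63), (9, 37), (13, 53), (16, 0)])
v17: WRITE d=6  (d history now [(3, 74), (10, 64), (12, 12), (14, 34), (17, 6)])
v18: WRITE c=18  (c history now [(2, 64), (5, 30), (6, 10), (18, 18)])
READ c @v2: history=[(2, 64), (5, 30), (6, 10), (18, 18)] -> pick v2 -> 64
v19: WRITE c=74  (c history now [(2, 64), (5, 30), (6, 10), (18, 18), (19, 74)])
v20: WRITE e=12  (e history now [(1, 63), (4, 33), (11, 34), (20, 12)])
v21: WRITE b=8  (b history now [(7, 63), (9, 37), (13, 53), (16, 0), (21, 8)])
v22: WRITE c=39  (c history now [(2, 64), (5, 30), (6, 10), (18, 18), (19, 74), (22, 39)])
READ b @v13: history=[(7, 63), (9, 37), (13, 53), (16, 0), (21, 8)] -> pick v13 -> 53
Read results in order: ['NONE', '63', 'NONE', '10', 'NONE', 'NONE', '33', 'NONE', '64', '53']
NONE count = 5

Answer: 5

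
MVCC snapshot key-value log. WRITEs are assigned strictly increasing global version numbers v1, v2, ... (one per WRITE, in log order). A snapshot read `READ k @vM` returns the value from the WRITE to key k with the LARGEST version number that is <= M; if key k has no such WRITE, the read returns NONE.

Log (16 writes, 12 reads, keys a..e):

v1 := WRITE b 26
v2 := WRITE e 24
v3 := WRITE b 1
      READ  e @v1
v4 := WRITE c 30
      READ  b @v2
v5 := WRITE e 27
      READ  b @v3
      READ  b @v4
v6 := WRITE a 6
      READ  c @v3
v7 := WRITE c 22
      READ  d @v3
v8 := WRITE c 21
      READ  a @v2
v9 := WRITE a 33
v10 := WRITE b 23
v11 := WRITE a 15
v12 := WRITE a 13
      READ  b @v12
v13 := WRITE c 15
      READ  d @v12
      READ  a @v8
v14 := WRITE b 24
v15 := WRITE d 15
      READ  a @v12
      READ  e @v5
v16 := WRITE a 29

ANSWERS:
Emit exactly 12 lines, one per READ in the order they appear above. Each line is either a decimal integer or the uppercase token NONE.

v1: WRITE b=26  (b history now [(1, 26)])
v2: WRITE e=24  (e history now [(2, 24)])
v3: WRITE b=1  (b history now [(1, 26), (3, 1)])
READ e @v1: history=[(2, 24)] -> no version <= 1 -> NONE
v4: WRITE c=30  (c history now [(4, 30)])
READ b @v2: history=[(1, 26), (3, 1)] -> pick v1 -> 26
v5: WRITE e=27  (e history now [(2, 24), (5, 27)])
READ b @v3: history=[(1, 26), (3, 1)] -> pick v3 -> 1
READ b @v4: history=[(1, 26), (3, 1)] -> pick v3 -> 1
v6: WRITE a=6  (a history now [(6, 6)])
READ c @v3: history=[(4, 30)] -> no version <= 3 -> NONE
v7: WRITE c=22  (c history now [(4, 30), (7, 22)])
READ d @v3: history=[] -> no version <= 3 -> NONE
v8: WRITE c=21  (c history now [(4, 30), (7, 22), (8, 21)])
READ a @v2: history=[(6, 6)] -> no version <= 2 -> NONE
v9: WRITE a=33  (a history now [(6, 6), (9, 33)])
v10: WRITE b=23  (b history now [(1, 26), (3, 1), (10, 23)])
v11: WRITE a=15  (a history now [(6, 6), (9, 33), (11, 15)])
v12: WRITE a=13  (a history now [(6, 6), (9, 33), (11, 15), (12, 13)])
READ b @v12: history=[(1, 26), (3, 1), (10, 23)] -> pick v10 -> 23
v13: WRITE c=15  (c history now [(4, 30), (7, 22), (8, 21), (13, 15)])
READ d @v12: history=[] -> no version <= 12 -> NONE
READ a @v8: history=[(6, 6), (9, 33), (11, 15), (12, 13)] -> pick v6 -> 6
v14: WRITE b=24  (b history now [(1, 26), (3, 1), (10, 23), (14, 24)])
v15: WRITE d=15  (d history now [(15, 15)])
READ a @v12: history=[(6, 6), (9, 33), (11, 15), (12, 13)] -> pick v12 -> 13
READ e @v5: history=[(2, 24), (5, 27)] -> pick v5 -> 27
v16: WRITE a=29  (a history now [(6, 6), (9, 33), (11, 15), (12, 13), (16, 29)])

Answer: NONE
26
1
1
NONE
NONE
NONE
23
NONE
6
13
27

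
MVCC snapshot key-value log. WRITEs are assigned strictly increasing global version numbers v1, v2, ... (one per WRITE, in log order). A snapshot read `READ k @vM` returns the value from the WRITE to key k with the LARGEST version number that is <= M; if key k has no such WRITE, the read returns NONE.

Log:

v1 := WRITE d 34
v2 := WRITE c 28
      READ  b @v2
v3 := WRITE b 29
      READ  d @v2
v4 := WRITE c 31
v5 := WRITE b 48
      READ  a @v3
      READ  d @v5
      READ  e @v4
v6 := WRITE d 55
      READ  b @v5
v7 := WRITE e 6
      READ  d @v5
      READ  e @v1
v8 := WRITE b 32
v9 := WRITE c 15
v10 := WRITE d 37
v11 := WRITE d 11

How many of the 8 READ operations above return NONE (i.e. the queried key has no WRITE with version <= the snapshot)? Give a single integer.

v1: WRITE d=34  (d history now [(1, 34)])
v2: WRITE c=28  (c history now [(2, 28)])
READ b @v2: history=[] -> no version <= 2 -> NONE
v3: WRITE b=29  (b history now [(3, 29)])
READ d @v2: history=[(1, 34)] -> pick v1 -> 34
v4: WRITE c=31  (c history now [(2, 28), (4, 31)])
v5: WRITE b=48  (b history now [(3, 29), (5, 48)])
READ a @v3: history=[] -> no version <= 3 -> NONE
READ d @v5: history=[(1, 34)] -> pick v1 -> 34
READ e @v4: history=[] -> no version <= 4 -> NONE
v6: WRITE d=55  (d history now [(1, 34), (6, 55)])
READ b @v5: history=[(3, 29), (5, 48)] -> pick v5 -> 48
v7: WRITE e=6  (e history now [(7, 6)])
READ d @v5: history=[(1, 34), (6, 55)] -> pick v1 -> 34
READ e @v1: history=[(7, 6)] -> no version <= 1 -> NONE
v8: WRITE b=32  (b history now [(3, 29), (5, 48), (8, 32)])
v9: WRITE c=15  (c history now [(2, 28), (4, 31), (9, 15)])
v10: WRITE d=37  (d history now [(1, 34), (6, 55), (10, 37)])
v11: WRITE d=11  (d history now [(1, 34), (6, 55), (10, 37), (11, 11)])
Read results in order: ['NONE', '34', 'NONE', '34', 'NONE', '48', '34', 'NONE']
NONE count = 4

Answer: 4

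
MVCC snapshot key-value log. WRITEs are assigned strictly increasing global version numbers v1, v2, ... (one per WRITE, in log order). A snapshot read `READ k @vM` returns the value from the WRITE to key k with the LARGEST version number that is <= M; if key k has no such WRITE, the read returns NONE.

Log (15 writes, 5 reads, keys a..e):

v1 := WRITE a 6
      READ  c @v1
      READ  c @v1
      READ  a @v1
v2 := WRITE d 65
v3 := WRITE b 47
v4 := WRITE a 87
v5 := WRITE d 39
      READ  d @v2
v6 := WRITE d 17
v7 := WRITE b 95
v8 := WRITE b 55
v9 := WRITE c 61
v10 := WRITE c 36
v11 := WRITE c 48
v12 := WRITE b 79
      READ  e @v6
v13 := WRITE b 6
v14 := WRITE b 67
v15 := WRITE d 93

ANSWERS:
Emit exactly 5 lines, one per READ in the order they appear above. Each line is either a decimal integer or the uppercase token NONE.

Answer: NONE
NONE
6
65
NONE

Derivation:
v1: WRITE a=6  (a history now [(1, 6)])
READ c @v1: history=[] -> no version <= 1 -> NONE
READ c @v1: history=[] -> no version <= 1 -> NONE
READ a @v1: history=[(1, 6)] -> pick v1 -> 6
v2: WRITE d=65  (d history now [(2, 65)])
v3: WRITE b=47  (b history now [(3, 47)])
v4: WRITE a=87  (a history now [(1, 6), (4, 87)])
v5: WRITE d=39  (d history now [(2, 65), (5, 39)])
READ d @v2: history=[(2, 65), (5, 39)] -> pick v2 -> 65
v6: WRITE d=17  (d history now [(2, 65), (5, 39), (6, 17)])
v7: WRITE b=95  (b history now [(3, 47), (7, 95)])
v8: WRITE b=55  (b history now [(3, 47), (7, 95), (8, 55)])
v9: WRITE c=61  (c history now [(9, 61)])
v10: WRITE c=36  (c history now [(9, 61), (10, 36)])
v11: WRITE c=48  (c history now [(9, 61), (10, 36), (11, 48)])
v12: WRITE b=79  (b history now [(3, 47), (7, 95), (8, 55), (12, 79)])
READ e @v6: history=[] -> no version <= 6 -> NONE
v13: WRITE b=6  (b history now [(3, 47), (7, 95), (8, 55), (12, 79), (13, 6)])
v14: WRITE b=67  (b history now [(3, 47), (7, 95), (8, 55), (12, 79), (13, 6), (14, 67)])
v15: WRITE d=93  (d history now [(2, 65), (5, 39), (6, 17), (15, 93)])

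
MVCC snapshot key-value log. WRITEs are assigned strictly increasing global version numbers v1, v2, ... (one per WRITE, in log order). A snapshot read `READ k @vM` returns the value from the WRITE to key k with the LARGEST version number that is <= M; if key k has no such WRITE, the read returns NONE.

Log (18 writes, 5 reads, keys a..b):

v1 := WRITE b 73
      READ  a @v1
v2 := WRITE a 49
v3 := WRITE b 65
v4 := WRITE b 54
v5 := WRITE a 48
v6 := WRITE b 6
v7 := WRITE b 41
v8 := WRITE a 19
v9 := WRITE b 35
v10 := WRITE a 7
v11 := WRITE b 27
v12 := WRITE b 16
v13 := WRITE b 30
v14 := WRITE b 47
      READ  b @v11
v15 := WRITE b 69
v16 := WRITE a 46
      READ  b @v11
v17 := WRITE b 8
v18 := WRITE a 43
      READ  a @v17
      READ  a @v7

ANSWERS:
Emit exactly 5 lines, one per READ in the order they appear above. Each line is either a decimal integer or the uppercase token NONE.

Answer: NONE
27
27
46
48

Derivation:
v1: WRITE b=73  (b history now [(1, 73)])
READ a @v1: history=[] -> no version <= 1 -> NONE
v2: WRITE a=49  (a history now [(2, 49)])
v3: WRITE b=65  (b history now [(1, 73), (3, 65)])
v4: WRITE b=54  (b history now [(1, 73), (3, 65), (4, 54)])
v5: WRITE a=48  (a history now [(2, 49), (5, 48)])
v6: WRITE b=6  (b history now [(1, 73), (3, 65), (4, 54), (6, 6)])
v7: WRITE b=41  (b history now [(1, 73), (3, 65), (4, 54), (6, 6), (7, 41)])
v8: WRITE a=19  (a history now [(2, 49), (5, 48), (8, 19)])
v9: WRITE b=35  (b history now [(1, 73), (3, 65), (4, 54), (6, 6), (7, 41), (9, 35)])
v10: WRITE a=7  (a history now [(2, 49), (5, 48), (8, 19), (10, 7)])
v11: WRITE b=27  (b history now [(1, 73), (3, 65), (4, 54), (6, 6), (7, 41), (9, 35), (11, 27)])
v12: WRITE b=16  (b history now [(1, 73), (3, 65), (4, 54), (6, 6), (7, 41), (9, 35), (11, 27), (12, 16)])
v13: WRITE b=30  (b history now [(1, 73), (3, 65), (4, 54), (6, 6), (7, 41), (9, 35), (11, 27), (12, 16), (13, 30)])
v14: WRITE b=47  (b history now [(1, 73), (3, 65), (4, 54), (6, 6), (7, 41), (9, 35), (11, 27), (12, 16), (13, 30), (14, 47)])
READ b @v11: history=[(1, 73), (3, 65), (4, 54), (6, 6), (7, 41), (9, 35), (11, 27), (12, 16), (13, 30), (14, 47)] -> pick v11 -> 27
v15: WRITE b=69  (b history now [(1, 73), (3, 65), (4, 54), (6, 6), (7, 41), (9, 35), (11, 27), (12, 16), (13, 30), (14, 47), (15, 69)])
v16: WRITE a=46  (a history now [(2, 49), (5, 48), (8, 19), (10, 7), (16, 46)])
READ b @v11: history=[(1, 73), (3, 65), (4, 54), (6, 6), (7, 41), (9, 35), (11, 27), (12, 16), (13, 30), (14, 47), (15, 69)] -> pick v11 -> 27
v17: WRITE b=8  (b history now [(1, 73), (3, 65), (4, 54), (6, 6), (7, 41), (9, 35), (11, 27), (12, 16), (13, 30), (14, 47), (15, 69), (17, 8)])
v18: WRITE a=43  (a history now [(2, 49), (5, 48), (8, 19), (10, 7), (16, 46), (18, 43)])
READ a @v17: history=[(2, 49), (5, 48), (8, 19), (10, 7), (16, 46), (18, 43)] -> pick v16 -> 46
READ a @v7: history=[(2, 49), (5, 48), (8, 19), (10, 7), (16, 46), (18, 43)] -> pick v5 -> 48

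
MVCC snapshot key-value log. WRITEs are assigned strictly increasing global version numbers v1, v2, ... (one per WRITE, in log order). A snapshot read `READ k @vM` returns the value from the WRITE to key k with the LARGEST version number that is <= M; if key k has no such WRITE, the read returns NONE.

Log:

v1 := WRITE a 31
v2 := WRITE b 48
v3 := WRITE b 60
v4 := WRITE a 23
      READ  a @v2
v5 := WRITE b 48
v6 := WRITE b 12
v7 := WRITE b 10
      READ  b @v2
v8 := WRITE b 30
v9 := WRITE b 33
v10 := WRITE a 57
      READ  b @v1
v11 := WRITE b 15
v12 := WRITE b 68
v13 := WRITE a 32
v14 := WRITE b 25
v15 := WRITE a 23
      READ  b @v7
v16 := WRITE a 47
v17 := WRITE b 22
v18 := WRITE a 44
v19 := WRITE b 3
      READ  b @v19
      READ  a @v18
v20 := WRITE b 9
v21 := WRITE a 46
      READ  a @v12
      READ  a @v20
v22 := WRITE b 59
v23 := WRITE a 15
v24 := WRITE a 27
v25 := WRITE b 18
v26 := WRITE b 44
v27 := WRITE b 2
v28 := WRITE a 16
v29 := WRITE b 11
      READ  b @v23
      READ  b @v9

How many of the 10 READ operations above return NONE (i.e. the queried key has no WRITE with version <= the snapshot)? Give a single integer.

Answer: 1

Derivation:
v1: WRITE a=31  (a history now [(1, 31)])
v2: WRITE b=48  (b history now [(2, 48)])
v3: WRITE b=60  (b history now [(2, 48), (3, 60)])
v4: WRITE a=23  (a history now [(1, 31), (4, 23)])
READ a @v2: history=[(1, 31), (4, 23)] -> pick v1 -> 31
v5: WRITE b=48  (b history now [(2, 48), (3, 60), (5, 48)])
v6: WRITE b=12  (b history now [(2, 48), (3, 60), (5, 48), (6, 12)])
v7: WRITE b=10  (b history now [(2, 48), (3, 60), (5, 48), (6, 12), (7, 10)])
READ b @v2: history=[(2, 48), (3, 60), (5, 48), (6, 12), (7, 10)] -> pick v2 -> 48
v8: WRITE b=30  (b history now [(2, 48), (3, 60), (5, 48), (6, 12), (7, 10), (8, 30)])
v9: WRITE b=33  (b history now [(2, 48), (3, 60), (5, 48), (6, 12), (7, 10), (8, 30), (9, 33)])
v10: WRITE a=57  (a history now [(1, 31), (4, 23), (10, 57)])
READ b @v1: history=[(2, 48), (3, 60), (5, 48), (6, 12), (7, 10), (8, 30), (9, 33)] -> no version <= 1 -> NONE
v11: WRITE b=15  (b history now [(2, 48), (3, 60), (5, 48), (6, 12), (7, 10), (8, 30), (9, 33), (11, 15)])
v12: WRITE b=68  (b history now [(2, 48), (3, 60), (5, 48), (6, 12), (7, 10), (8, 30), (9, 33), (11, 15), (12, 68)])
v13: WRITE a=32  (a history now [(1, 31), (4, 23), (10, 57), (13, 32)])
v14: WRITE b=25  (b history now [(2, 48), (3, 60), (5, 48), (6, 12), (7, 10), (8, 30), (9, 33), (11, 15), (12, 68), (14, 25)])
v15: WRITE a=23  (a history now [(1, 31), (4, 23), (10, 57), (13, 32), (15, 23)])
READ b @v7: history=[(2, 48), (3, 60), (5, 48), (6, 12), (7, 10), (8, 30), (9, 33), (11, 15), (12, 68), (14, 25)] -> pick v7 -> 10
v16: WRITE a=47  (a history now [(1, 31), (4, 23), (10, 57), (13, 32), (15, 23), (16, 47)])
v17: WRITE b=22  (b history now [(2, 48), (3, 60), (5, 48), (6, 12), (7, 10), (8, 30), (9, 33), (11, 15), (12, 68), (14, 25), (17, 22)])
v18: WRITE a=44  (a history now [(1, 31), (4, 23), (10, 57), (13, 32), (15, 23), (16, 47), (18, 44)])
v19: WRITE b=3  (b history now [(2, 48), (3, 60), (5, 48), (6, 12), (7, 10), (8, 30), (9, 33), (11, 15), (12, 68), (14, 25), (17, 22), (19, 3)])
READ b @v19: history=[(2, 48), (3, 60), (5, 48), (6, 12), (7, 10), (8, 30), (9, 33), (11, 15), (12, 68), (14, 25), (17, 22), (19, 3)] -> pick v19 -> 3
READ a @v18: history=[(1, 31), (4, 23), (10, 57), (13, 32), (15, 23), (16, 47), (18, 44)] -> pick v18 -> 44
v20: WRITE b=9  (b history now [(2, 48), (3, 60), (5, 48), (6, 12), (7, 10), (8, 30), (9, 33), (11, 15), (12, 68), (14, 25), (17, 22), (19, 3), (20, 9)])
v21: WRITE a=46  (a history now [(1, 31), (4, 23), (10, 57), (13, 32), (15, 23), (16, 47), (18, 44), (21, 46)])
READ a @v12: history=[(1, 31), (4, 23), (10, 57), (13, 32), (15, 23), (16, 47), (18, 44), (21, 46)] -> pick v10 -> 57
READ a @v20: history=[(1, 31), (4, 23), (10, 57), (13, 32), (15, 23), (16, 47), (18, 44), (21, 46)] -> pick v18 -> 44
v22: WRITE b=59  (b history now [(2, 48), (3, 60), (5, 48), (6, 12), (7, 10), (8, 30), (9, 33), (11, 15), (12, 68), (14, 25), (17, 22), (19, 3), (20, 9), (22, 59)])
v23: WRITE a=15  (a history now [(1, 31), (4, 23), (10, 57), (13, 32), (15, 23), (16, 47), (18, 44), (21, 46), (23, 15)])
v24: WRITE a=27  (a history now [(1, 31), (4, 23), (10, 57), (13, 32), (15, 23), (16, 47), (18, 44), (21, 46), (23, 15), (24, 27)])
v25: WRITE b=18  (b history now [(2, 48), (3, 60), (5, 48), (6, 12), (7, 10), (8, 30), (9, 33), (11, 15), (12, 68), (14, 25), (17, 22), (19, 3), (20, 9), (22, 59), (25, 18)])
v26: WRITE b=44  (b history now [(2, 48), (3, 60), (5, 48), (6, 12), (7, 10), (8, 30), (9, 33), (11, 15), (12, 68), (14, 25), (17, 22), (19, 3), (20, 9), (22, 59), (25, 18), (26, 44)])
v27: WRITE b=2  (b history now [(2, 48), (3, 60), (5, 48), (6, 12), (7, 10), (8, 30), (9, 33), (11, 15), (12, 68), (14, 25), (17, 22), (19, 3), (20, 9), (22, 59), (25, 18), (26, 44), (27, 2)])
v28: WRITE a=16  (a history now [(1, 31), (4, 23), (10, 57), (13, 32), (15, 23), (16, 47), (18, 44), (21, 46), (23, 15), (24, 27), (28, 16)])
v29: WRITE b=11  (b history now [(2, 48), (3, 60), (5, 48), (6, 12), (7, 10), (8, 30), (9, 33), (11, 15), (12, 68), (14, 25), (17, 22), (19, 3), (20, 9), (22, 59), (25, 18), (26, 44), (27, 2), (29, 11)])
READ b @v23: history=[(2, 48), (3, 60), (5, 48), (6, 12), (7, 10), (8, 30), (9, 33), (11, 15), (12, 68), (14, 25), (17, 22), (19, 3), (20, 9), (22, 59), (25, 18), (26, 44), (27, 2), (29, 11)] -> pick v22 -> 59
READ b @v9: history=[(2, 48), (3, 60), (5, 48), (6, 12), (7, 10), (8, 30), (9, 33), (11, 15), (12, 68), (14, 25), (17, 22), (19, 3), (20, 9), (22, 59), (25, 18), (26, 44), (27, 2), (29, 11)] -> pick v9 -> 33
Read results in order: ['31', '48', 'NONE', '10', '3', '44', '57', '44', '59', '33']
NONE count = 1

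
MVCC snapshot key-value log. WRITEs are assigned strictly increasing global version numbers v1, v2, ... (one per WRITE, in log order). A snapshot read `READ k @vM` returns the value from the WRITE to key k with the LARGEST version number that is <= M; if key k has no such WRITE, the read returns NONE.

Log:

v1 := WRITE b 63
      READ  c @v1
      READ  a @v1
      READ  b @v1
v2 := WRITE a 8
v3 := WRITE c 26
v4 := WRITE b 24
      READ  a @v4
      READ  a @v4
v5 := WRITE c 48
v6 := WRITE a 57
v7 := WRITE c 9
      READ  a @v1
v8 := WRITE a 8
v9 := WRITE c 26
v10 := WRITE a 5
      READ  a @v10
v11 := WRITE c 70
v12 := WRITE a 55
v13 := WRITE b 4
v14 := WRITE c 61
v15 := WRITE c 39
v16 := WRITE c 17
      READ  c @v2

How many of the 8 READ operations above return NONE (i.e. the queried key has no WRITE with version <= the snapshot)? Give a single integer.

Answer: 4

Derivation:
v1: WRITE b=63  (b history now [(1, 63)])
READ c @v1: history=[] -> no version <= 1 -> NONE
READ a @v1: history=[] -> no version <= 1 -> NONE
READ b @v1: history=[(1, 63)] -> pick v1 -> 63
v2: WRITE a=8  (a history now [(2, 8)])
v3: WRITE c=26  (c history now [(3, 26)])
v4: WRITE b=24  (b history now [(1, 63), (4, 24)])
READ a @v4: history=[(2, 8)] -> pick v2 -> 8
READ a @v4: history=[(2, 8)] -> pick v2 -> 8
v5: WRITE c=48  (c history now [(3, 26), (5, 48)])
v6: WRITE a=57  (a history now [(2, 8), (6, 57)])
v7: WRITE c=9  (c history now [(3, 26), (5, 48), (7, 9)])
READ a @v1: history=[(2, 8), (6, 57)] -> no version <= 1 -> NONE
v8: WRITE a=8  (a history now [(2, 8), (6, 57), (8, 8)])
v9: WRITE c=26  (c history now [(3, 26), (5, 48), (7, 9), (9, 26)])
v10: WRITE a=5  (a history now [(2, 8), (6, 57), (8, 8), (10, 5)])
READ a @v10: history=[(2, 8), (6, 57), (8, 8), (10, 5)] -> pick v10 -> 5
v11: WRITE c=70  (c history now [(3, 26), (5, 48), (7, 9), (9, 26), (11, 70)])
v12: WRITE a=55  (a history now [(2, 8), (6, 57), (8, 8), (10, 5), (12, 55)])
v13: WRITE b=4  (b history now [(1, 63), (4, 24), (13, 4)])
v14: WRITE c=61  (c history now [(3, 26), (5, 48), (7, 9), (9, 26), (11, 70), (14, 61)])
v15: WRITE c=39  (c history now [(3, 26), (5, 48), (7, 9), (9, 26), (11, 70), (14, 61), (15, 39)])
v16: WRITE c=17  (c history now [(3, 26), (5, 48), (7, 9), (9, 26), (11, 70), (14, 61), (15, 39), (16, 17)])
READ c @v2: history=[(3, 26), (5, 48), (7, 9), (9, 26), (11, 70), (14, 61), (15, 39), (16, 17)] -> no version <= 2 -> NONE
Read results in order: ['NONE', 'NONE', '63', '8', '8', 'NONE', '5', 'NONE']
NONE count = 4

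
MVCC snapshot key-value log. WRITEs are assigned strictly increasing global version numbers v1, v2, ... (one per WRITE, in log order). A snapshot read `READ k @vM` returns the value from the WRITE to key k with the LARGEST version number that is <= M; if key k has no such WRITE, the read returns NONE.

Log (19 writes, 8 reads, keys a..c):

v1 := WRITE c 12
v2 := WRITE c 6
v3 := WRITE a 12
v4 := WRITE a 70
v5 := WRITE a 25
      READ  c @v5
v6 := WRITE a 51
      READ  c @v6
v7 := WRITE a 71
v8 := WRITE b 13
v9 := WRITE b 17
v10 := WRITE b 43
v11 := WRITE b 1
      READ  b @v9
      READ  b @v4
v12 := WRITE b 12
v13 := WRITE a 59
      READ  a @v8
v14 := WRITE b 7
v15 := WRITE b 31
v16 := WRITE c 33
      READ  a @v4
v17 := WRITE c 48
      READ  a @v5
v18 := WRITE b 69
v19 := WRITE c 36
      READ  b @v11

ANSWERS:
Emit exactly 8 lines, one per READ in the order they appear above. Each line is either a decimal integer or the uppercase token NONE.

Answer: 6
6
17
NONE
71
70
25
1

Derivation:
v1: WRITE c=12  (c history now [(1, 12)])
v2: WRITE c=6  (c history now [(1, 12), (2, 6)])
v3: WRITE a=12  (a history now [(3, 12)])
v4: WRITE a=70  (a history now [(3, 12), (4, 70)])
v5: WRITE a=25  (a history now [(3, 12), (4, 70), (5, 25)])
READ c @v5: history=[(1, 12), (2, 6)] -> pick v2 -> 6
v6: WRITE a=51  (a history now [(3, 12), (4, 70), (5, 25), (6, 51)])
READ c @v6: history=[(1, 12), (2, 6)] -> pick v2 -> 6
v7: WRITE a=71  (a history now [(3, 12), (4, 70), (5, 25), (6, 51), (7, 71)])
v8: WRITE b=13  (b history now [(8, 13)])
v9: WRITE b=17  (b history now [(8, 13), (9, 17)])
v10: WRITE b=43  (b history now [(8, 13), (9, 17), (10, 43)])
v11: WRITE b=1  (b history now [(8, 13), (9, 17), (10, 43), (11, 1)])
READ b @v9: history=[(8, 13), (9, 17), (10, 43), (11, 1)] -> pick v9 -> 17
READ b @v4: history=[(8, 13), (9, 17), (10, 43), (11, 1)] -> no version <= 4 -> NONE
v12: WRITE b=12  (b history now [(8, 13), (9, 17), (10, 43), (11, 1), (12, 12)])
v13: WRITE a=59  (a history now [(3, 12), (4, 70), (5, 25), (6, 51), (7, 71), (13, 59)])
READ a @v8: history=[(3, 12), (4, 70), (5, 25), (6, 51), (7, 71), (13, 59)] -> pick v7 -> 71
v14: WRITE b=7  (b history now [(8, 13), (9, 17), (10, 43), (11, 1), (12, 12), (14, 7)])
v15: WRITE b=31  (b history now [(8, 13), (9, 17), (10, 43), (11, 1), (12, 12), (14, 7), (15, 31)])
v16: WRITE c=33  (c history now [(1, 12), (2, 6), (16, 33)])
READ a @v4: history=[(3, 12), (4, 70), (5, 25), (6, 51), (7, 71), (13, 59)] -> pick v4 -> 70
v17: WRITE c=48  (c history now [(1, 12), (2, 6), (16, 33), (17, 48)])
READ a @v5: history=[(3, 12), (4, 70), (5, 25), (6, 51), (7, 71), (13, 59)] -> pick v5 -> 25
v18: WRITE b=69  (b history now [(8, 13), (9, 17), (10, 43), (11, 1), (12, 12), (14, 7), (15, 31), (18, 69)])
v19: WRITE c=36  (c history now [(1, 12), (2, 6), (16, 33), (17, 48), (19, 36)])
READ b @v11: history=[(8, 13), (9, 17), (10, 43), (11, 1), (12, 12), (14, 7), (15, 31), (18, 69)] -> pick v11 -> 1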